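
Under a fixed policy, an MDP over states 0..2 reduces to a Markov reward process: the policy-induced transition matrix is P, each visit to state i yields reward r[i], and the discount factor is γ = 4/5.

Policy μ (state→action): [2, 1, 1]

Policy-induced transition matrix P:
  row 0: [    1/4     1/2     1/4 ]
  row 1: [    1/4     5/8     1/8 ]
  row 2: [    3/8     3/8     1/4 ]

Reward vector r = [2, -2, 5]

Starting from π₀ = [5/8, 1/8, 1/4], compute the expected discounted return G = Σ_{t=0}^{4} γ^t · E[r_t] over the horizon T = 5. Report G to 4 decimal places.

G = 3.4910

t=0: π = [0.6250, 0.1250, 0.2500], E[r] = 2.2500, γ^t·E[r] = 2.250000, running G = 2.250000
t=1: π = [0.2813, 0.4844, 0.2344], E[r] = 0.7656, γ^t·E[r] = 0.612500, running G = 2.862500
t=2: π = [0.2793, 0.5313, 0.1895], E[r] = 0.4434, γ^t·E[r] = 0.283750, running G = 3.146250
t=3: π = [0.2737, 0.5427, 0.1836], E[r] = 0.3799, γ^t·E[r] = 0.194500, running G = 3.340750
t=4: π = [0.2729, 0.5449, 0.1822], E[r] = 0.3669, γ^t·E[r] = 0.150288, running G = 3.491038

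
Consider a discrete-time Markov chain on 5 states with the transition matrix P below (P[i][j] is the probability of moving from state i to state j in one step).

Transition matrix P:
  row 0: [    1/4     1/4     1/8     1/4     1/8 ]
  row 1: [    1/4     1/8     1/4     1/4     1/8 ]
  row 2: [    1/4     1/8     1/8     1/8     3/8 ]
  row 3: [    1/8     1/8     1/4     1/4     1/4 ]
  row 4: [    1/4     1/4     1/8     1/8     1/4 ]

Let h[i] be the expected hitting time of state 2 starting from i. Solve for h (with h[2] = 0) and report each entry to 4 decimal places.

h = [5.6142, 4.9904, 0.0000, 5.0014, 5.7018]

First-step conditioning: h[2] = 0; for i ≠ 2, h[i] = 1 + Σ_k P[i][k]·h[k].
  h[0] = 1 + 1/4·h[0] + 1/4·h[1] + 1/4·h[3] + 1/8·h[4]
  h[1] = 1 + 1/4·h[0] + 1/8·h[1] + 1/4·h[3] + 1/8·h[4]
  h[3] = 1 + 1/8·h[0] + 1/8·h[1] + 1/4·h[3] + 1/4·h[4]
  h[4] = 1 + 1/4·h[0] + 1/4·h[1] + 1/8·h[3] + 1/4·h[4]
Solving the 4×4 linear system over states ≠ 2 gives exactly h = [4104/731, 3648/731, 0, 3656/731, 4168/731] (h[2] = 0 is the target).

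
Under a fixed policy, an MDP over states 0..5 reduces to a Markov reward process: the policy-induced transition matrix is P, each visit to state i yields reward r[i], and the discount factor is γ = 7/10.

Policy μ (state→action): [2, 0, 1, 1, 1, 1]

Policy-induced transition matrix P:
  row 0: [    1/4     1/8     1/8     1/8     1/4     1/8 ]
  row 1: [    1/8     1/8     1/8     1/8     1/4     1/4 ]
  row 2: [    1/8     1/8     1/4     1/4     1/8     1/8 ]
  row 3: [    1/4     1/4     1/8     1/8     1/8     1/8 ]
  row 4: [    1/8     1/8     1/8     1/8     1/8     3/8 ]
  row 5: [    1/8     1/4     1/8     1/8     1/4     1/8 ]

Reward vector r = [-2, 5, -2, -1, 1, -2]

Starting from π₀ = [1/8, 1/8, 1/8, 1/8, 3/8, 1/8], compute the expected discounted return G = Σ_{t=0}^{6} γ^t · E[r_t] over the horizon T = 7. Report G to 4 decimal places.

G = -0.1894

t=0: π = [0.1250, 0.1250, 0.1250, 0.1250, 0.3750, 0.1250], E[r] = 0.1250, γ^t·E[r] = 0.125000, running G = 0.125000
t=1: π = [0.1563, 0.1563, 0.1406, 0.1406, 0.1719, 0.2344], E[r] = -0.2500, γ^t·E[r] = -0.175000, running G = -0.050000
t=2: π = [0.1621, 0.1719, 0.1426, 0.1426, 0.1934, 0.1875], E[r] = -0.0742, γ^t·E[r] = -0.036367, running G = -0.086367
t=3: π = [0.1631, 0.1663, 0.1428, 0.1428, 0.1902, 0.1948], E[r] = -0.1228, γ^t·E[r] = -0.042121, running G = -0.128489
t=4: π = [0.1632, 0.1672, 0.1429, 0.1429, 0.1905, 0.1933], E[r] = -0.1151, γ^t·E[r] = -0.027646, running G = -0.156134
t=5: π = [0.1633, 0.1670, 0.1429, 0.1429, 0.1905, 0.1935], E[r] = -0.1166, γ^t·E[r] = -0.019592, running G = -0.175726
t=6: π = [0.1633, 0.1670, 0.1429, 0.1429, 0.1905, 0.1935], E[r] = -0.1164, γ^t·E[r] = -0.013691, running G = -0.189417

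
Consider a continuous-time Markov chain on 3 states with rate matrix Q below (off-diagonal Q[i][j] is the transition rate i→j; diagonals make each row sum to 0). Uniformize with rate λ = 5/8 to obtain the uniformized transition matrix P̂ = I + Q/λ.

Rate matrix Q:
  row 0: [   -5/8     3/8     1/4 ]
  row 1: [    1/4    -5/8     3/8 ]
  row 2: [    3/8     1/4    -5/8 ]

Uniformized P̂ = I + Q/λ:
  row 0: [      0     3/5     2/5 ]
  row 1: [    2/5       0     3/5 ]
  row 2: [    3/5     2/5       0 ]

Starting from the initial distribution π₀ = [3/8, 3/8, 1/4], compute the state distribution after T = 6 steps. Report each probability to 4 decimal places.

π = [0.3344, 0.3315, 0.3341]

t=0: π = [0.3750, 0.3750, 0.2500]
t=1: π = [0.3000, 0.3250, 0.3750]
t=2: π = [0.3550, 0.3300, 0.3150]
t=3: π = [0.3210, 0.3390, 0.3400]
t=4: π = [0.3396, 0.3286, 0.3318]
t=5: π = [0.3305, 0.3365, 0.3330]
t=6: π = [0.3344, 0.3315, 0.3341]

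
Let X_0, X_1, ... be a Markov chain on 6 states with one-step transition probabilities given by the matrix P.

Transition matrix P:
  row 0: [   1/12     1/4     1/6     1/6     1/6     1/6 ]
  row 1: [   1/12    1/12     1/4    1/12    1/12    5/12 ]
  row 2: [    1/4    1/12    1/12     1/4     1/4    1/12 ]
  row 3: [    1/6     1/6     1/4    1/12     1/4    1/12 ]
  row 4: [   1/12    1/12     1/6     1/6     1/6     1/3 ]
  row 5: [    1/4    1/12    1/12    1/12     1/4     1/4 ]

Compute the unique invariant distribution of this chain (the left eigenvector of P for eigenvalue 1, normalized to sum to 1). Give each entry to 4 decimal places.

Balance equations π_j = Σ_i π_i·P[i][j]:
  π_0 = 1/12·π_0 + 1/12·π_1 + 1/4·π_2 + 1/6·π_3 + 1/12·π_4 + 1/4·π_5
  π_1 = 1/4·π_0 + 1/12·π_1 + 1/12·π_2 + 1/6·π_3 + 1/12·π_4 + 1/12·π_5
  π_2 = 1/6·π_0 + 1/4·π_1 + 1/12·π_2 + 1/4·π_3 + 1/6·π_4 + 1/12·π_5
  π_3 = 1/6·π_0 + 1/12·π_1 + 1/4·π_2 + 1/12·π_3 + 1/6·π_4 + 1/12·π_5
  π_4 = 1/6·π_0 + 1/12·π_1 + 1/4·π_2 + 1/4·π_3 + 1/6·π_4 + 1/4·π_5
  normalize: π_0 + π_1 + π_2 + π_3 + π_4 + π_5 = 1
Solving the linear system gives exactly π = [6151/38822, 673/5546, 6081/38822, 2704/19411, 7761/38822, 4355/19411].

π = [0.1584, 0.1213, 0.1566, 0.1393, 0.1999, 0.2244]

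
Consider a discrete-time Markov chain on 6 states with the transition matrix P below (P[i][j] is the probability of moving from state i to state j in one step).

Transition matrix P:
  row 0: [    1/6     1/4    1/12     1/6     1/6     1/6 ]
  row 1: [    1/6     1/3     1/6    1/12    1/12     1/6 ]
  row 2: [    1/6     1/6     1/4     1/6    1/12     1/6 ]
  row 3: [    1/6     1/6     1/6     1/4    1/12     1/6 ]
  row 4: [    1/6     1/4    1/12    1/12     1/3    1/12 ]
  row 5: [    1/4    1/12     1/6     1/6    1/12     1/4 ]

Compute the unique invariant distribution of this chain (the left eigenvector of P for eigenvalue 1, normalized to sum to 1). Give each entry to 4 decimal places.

Balance equations π_j = Σ_i π_i·P[i][j]:
  π_0 = 1/6·π_0 + 1/6·π_1 + 1/6·π_2 + 1/6·π_3 + 1/6·π_4 + 1/4·π_5
  π_1 = 1/4·π_0 + 1/3·π_1 + 1/6·π_2 + 1/6·π_3 + 1/4·π_4 + 1/12·π_5
  π_2 = 1/12·π_0 + 1/6·π_1 + 1/4·π_2 + 1/6·π_3 + 1/12·π_4 + 1/6·π_5
  π_3 = 1/6·π_0 + 1/12·π_1 + 1/6·π_2 + 1/4·π_3 + 1/12·π_4 + 1/6·π_5
  π_4 = 1/6·π_0 + 1/12·π_1 + 1/12·π_2 + 1/12·π_3 + 1/3·π_4 + 1/12·π_5
  normalize: π_0 + π_1 + π_2 + π_3 + π_4 + π_5 = 1
Solving the linear system gives exactly π = [215/1189, 2547/11890, 2007/13079, 19673/130790, 156/1189, 202/1189].

π = [0.1808, 0.2142, 0.1535, 0.1504, 0.1312, 0.1699]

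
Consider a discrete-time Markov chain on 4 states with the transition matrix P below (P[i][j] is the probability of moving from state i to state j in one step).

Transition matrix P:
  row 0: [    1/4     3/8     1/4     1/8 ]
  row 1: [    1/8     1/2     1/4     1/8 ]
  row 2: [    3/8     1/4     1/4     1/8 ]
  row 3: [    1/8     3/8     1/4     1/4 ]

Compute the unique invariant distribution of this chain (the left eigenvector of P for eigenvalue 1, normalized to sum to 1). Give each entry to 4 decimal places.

Balance equations π_j = Σ_i π_i·P[i][j]:
  π_0 = 1/4·π_0 + 1/8·π_1 + 3/8·π_2 + 1/8·π_3
  π_1 = 3/8·π_0 + 1/2·π_1 + 1/4·π_2 + 3/8·π_3
  π_2 = 1/4·π_0 + 1/4·π_1 + 1/4·π_2 + 1/4·π_3
  normalize: π_0 + π_1 + π_2 + π_3 = 1
Solving the linear system gives exactly π = [3/14, 11/28, 1/4, 1/7].

π = [0.2143, 0.3929, 0.2500, 0.1429]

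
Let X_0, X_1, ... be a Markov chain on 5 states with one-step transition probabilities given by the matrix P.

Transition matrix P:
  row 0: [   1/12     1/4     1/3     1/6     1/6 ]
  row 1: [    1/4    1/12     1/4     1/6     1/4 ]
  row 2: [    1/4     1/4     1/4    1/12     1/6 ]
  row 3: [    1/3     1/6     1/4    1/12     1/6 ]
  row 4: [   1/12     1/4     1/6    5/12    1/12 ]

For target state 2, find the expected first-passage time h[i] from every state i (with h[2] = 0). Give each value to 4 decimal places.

First-step conditioning: h[2] = 0; for i ≠ 2, h[i] = 1 + Σ_k P[i][k]·h[k].
  h[0] = 1 + 1/12·h[0] + 1/4·h[1] + 1/6·h[3] + 1/6·h[4]
  h[1] = 1 + 1/4·h[0] + 1/12·h[1] + 1/6·h[3] + 1/4·h[4]
  h[3] = 1 + 1/3·h[0] + 1/6·h[1] + 1/12·h[3] + 1/6·h[4]
  h[4] = 1 + 1/12·h[0] + 1/4·h[1] + 5/12·h[3] + 1/12·h[4]
Solving the 4×4 linear system over states ≠ 2 gives exactly h = [14214/3871, 15402/3871, 0, 15216/3871, 2376/553] (h[2] = 0 is the target).

h = [3.6719, 3.9788, 0.0000, 3.9308, 4.2966]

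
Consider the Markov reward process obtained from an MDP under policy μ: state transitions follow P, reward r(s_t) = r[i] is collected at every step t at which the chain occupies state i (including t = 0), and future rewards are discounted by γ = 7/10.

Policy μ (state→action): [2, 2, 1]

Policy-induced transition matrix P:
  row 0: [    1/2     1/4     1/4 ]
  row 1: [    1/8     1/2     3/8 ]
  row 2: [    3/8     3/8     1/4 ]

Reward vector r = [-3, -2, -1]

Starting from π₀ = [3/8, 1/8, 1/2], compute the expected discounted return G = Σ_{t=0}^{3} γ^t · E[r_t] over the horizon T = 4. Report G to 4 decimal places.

t=0: π = [0.3750, 0.1250, 0.5000], E[r] = -1.8750, γ^t·E[r] = -1.875000, running G = -1.875000
t=1: π = [0.3906, 0.3438, 0.2656], E[r] = -2.1250, γ^t·E[r] = -1.487500, running G = -3.362500
t=2: π = [0.3379, 0.3691, 0.2930], E[r] = -2.0449, γ^t·E[r] = -1.002012, running G = -4.364512
t=3: π = [0.3250, 0.3789, 0.2961], E[r] = -2.0288, γ^t·E[r] = -0.695881, running G = -5.060393

G = -5.0604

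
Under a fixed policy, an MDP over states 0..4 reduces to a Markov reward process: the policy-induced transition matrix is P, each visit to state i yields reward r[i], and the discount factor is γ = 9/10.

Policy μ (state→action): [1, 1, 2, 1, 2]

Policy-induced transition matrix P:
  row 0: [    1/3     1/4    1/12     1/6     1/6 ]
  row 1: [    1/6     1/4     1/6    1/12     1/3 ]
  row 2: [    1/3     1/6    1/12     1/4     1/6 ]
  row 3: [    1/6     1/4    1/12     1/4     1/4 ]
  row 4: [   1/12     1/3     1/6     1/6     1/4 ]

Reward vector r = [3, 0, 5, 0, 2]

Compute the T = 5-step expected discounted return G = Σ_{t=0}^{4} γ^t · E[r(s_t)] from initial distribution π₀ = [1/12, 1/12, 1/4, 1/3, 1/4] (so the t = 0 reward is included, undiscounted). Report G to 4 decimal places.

G = 7.2156

t=0: π = [0.0833, 0.0833, 0.2500, 0.3333, 0.2500], E[r] = 2.0000, γ^t·E[r] = 2.000000, running G = 2.000000
t=1: π = [0.2014, 0.2500, 0.1111, 0.2083, 0.2292], E[r] = 1.6181, γ^t·E[r] = 1.456250, running G = 3.456250
t=2: π = [0.1997, 0.2598, 0.1233, 0.1725, 0.2448], E[r] = 1.7049, γ^t·E[r] = 1.380938, running G = 4.837188
t=3: π = [0.2001, 0.2601, 0.1254, 0.1697, 0.2447], E[r] = 1.7167, γ^t·E[r] = 1.251457, running G = 6.088645
t=4: π = [0.2005, 0.2599, 0.1254, 0.1696, 0.2446], E[r] = 1.7177, γ^t·E[r] = 1.126976, running G = 7.215620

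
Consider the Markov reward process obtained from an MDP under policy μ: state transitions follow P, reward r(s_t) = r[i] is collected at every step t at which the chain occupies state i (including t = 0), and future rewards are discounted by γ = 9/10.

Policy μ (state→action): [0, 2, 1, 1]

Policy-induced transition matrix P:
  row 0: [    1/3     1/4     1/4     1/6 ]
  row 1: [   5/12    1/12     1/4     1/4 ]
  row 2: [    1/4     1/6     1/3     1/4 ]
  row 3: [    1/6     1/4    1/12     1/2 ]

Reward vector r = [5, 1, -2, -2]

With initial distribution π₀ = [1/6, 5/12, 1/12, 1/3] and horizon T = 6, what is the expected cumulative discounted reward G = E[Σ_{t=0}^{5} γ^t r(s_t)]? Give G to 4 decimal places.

t=0: π = [0.1667, 0.4167, 0.0833, 0.3333], E[r] = 0.4167, γ^t·E[r] = 0.416667, running G = 0.416667
t=1: π = [0.3056, 0.1736, 0.2014, 0.3194], E[r] = 0.6597, γ^t·E[r] = 0.593750, running G = 1.010417
t=2: π = [0.2778, 0.2043, 0.2135, 0.3044], E[r] = 0.5573, γ^t·E[r] = 0.451406, running G = 1.461823
t=3: π = [0.2818, 0.1982, 0.2171, 0.3030], E[r] = 0.5673, γ^t·E[r] = 0.413543, running G = 1.875366
t=4: π = [0.2813, 0.1989, 0.2176, 0.3023], E[r] = 0.5655, γ^t·E[r] = 0.371036, running G = 2.246402
t=5: π = [0.2814, 0.1987, 0.2178, 0.3021], E[r] = 0.5659, γ^t·E[r] = 0.334187, running G = 2.580590

G = 2.5806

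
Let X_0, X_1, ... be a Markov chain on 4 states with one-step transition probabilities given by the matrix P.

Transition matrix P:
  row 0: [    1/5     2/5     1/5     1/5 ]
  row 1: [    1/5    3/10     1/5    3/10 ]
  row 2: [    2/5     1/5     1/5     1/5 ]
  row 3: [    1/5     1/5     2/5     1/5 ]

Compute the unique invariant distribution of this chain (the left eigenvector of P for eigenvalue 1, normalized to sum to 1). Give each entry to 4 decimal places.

π = [0.2491, 0.2776, 0.2456, 0.2278]

Balance equations π_j = Σ_i π_i·P[i][j]:
  π_0 = 1/5·π_0 + 1/5·π_1 + 2/5·π_2 + 1/5·π_3
  π_1 = 2/5·π_0 + 3/10·π_1 + 1/5·π_2 + 1/5·π_3
  π_2 = 1/5·π_0 + 1/5·π_1 + 1/5·π_2 + 2/5·π_3
  normalize: π_0 + π_1 + π_2 + π_3 = 1
Solving the linear system gives exactly π = [70/281, 78/281, 69/281, 64/281].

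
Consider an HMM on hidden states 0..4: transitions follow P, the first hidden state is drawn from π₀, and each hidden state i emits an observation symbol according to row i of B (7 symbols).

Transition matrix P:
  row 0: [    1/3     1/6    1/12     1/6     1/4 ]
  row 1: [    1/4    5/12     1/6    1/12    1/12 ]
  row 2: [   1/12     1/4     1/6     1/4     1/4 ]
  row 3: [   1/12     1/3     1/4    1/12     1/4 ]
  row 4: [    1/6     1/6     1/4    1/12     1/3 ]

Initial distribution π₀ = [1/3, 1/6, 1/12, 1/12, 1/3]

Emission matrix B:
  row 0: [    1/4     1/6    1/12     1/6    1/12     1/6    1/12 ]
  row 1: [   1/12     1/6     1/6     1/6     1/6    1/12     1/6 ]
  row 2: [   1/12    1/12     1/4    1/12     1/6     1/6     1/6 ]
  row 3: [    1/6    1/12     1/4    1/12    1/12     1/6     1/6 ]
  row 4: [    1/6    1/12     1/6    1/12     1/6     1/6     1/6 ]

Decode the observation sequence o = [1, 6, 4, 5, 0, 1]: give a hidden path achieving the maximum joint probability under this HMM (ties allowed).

t=0: δ = [5.556e-02, 2.778e-02, 6.944e-03, 6.944e-03, 2.778e-02]  (obs o_0=1)
t=1: δ = [1.543e-03, 1.929e-03, 1.157e-03, 1.543e-03, 2.315e-03]  ψ = [0, 1, 4, 0, 0]  (obs o_1=6)
t=2: δ = [4.287e-05, 1.340e-04, 9.645e-05, 2.411e-05, 1.286e-04]  ψ = [0, 1, 4, 2, 4]  (obs o_2=4)
t=3: δ = [5.582e-06, 4.651e-06, 5.358e-06, 4.019e-06, 7.144e-06]  ψ = [1, 1, 4, 2, 4]  (obs o_3=5)
t=4: δ = [4.651e-07, 1.615e-07, 1.488e-07, 2.233e-07, 3.969e-07]  ψ = [0, 1, 4, 2, 4]  (obs o_4=0)
t=5: δ = [2.584e-08, 1.292e-08, 8.269e-09, 6.460e-09, 1.103e-08]  ψ = [0, 0, 4, 0, 4]  (obs o_5=1)
backtrack: best end state = 0; path = [1, 1, 1, 0, 0, 0]

path = [1, 1, 1, 0, 0, 0]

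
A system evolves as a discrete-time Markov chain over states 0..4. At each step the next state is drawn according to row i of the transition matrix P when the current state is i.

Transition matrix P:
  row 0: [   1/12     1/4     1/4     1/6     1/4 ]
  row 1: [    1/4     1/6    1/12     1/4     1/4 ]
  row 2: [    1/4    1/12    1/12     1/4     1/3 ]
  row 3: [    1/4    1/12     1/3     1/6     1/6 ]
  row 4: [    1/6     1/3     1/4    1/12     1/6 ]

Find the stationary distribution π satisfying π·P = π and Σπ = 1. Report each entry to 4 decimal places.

Balance equations π_j = Σ_i π_i·P[i][j]:
  π_0 = 1/12·π_0 + 1/4·π_1 + 1/4·π_2 + 1/4·π_3 + 1/6·π_4
  π_1 = 1/4·π_0 + 1/6·π_1 + 1/12·π_2 + 1/12·π_3 + 1/3·π_4
  π_2 = 1/4·π_0 + 1/12·π_1 + 1/12·π_2 + 1/3·π_3 + 1/4·π_4
  π_3 = 1/6·π_0 + 1/4·π_1 + 1/4·π_2 + 1/6·π_3 + 1/12·π_4
  normalize: π_0 + π_1 + π_2 + π_3 + π_4 = 1
Solving the linear system gives exactly π = [5498/27811, 5290/27811, 5561/27811, 5001/27811, 923/3973].

π = [0.1977, 0.1902, 0.2000, 0.1798, 0.2323]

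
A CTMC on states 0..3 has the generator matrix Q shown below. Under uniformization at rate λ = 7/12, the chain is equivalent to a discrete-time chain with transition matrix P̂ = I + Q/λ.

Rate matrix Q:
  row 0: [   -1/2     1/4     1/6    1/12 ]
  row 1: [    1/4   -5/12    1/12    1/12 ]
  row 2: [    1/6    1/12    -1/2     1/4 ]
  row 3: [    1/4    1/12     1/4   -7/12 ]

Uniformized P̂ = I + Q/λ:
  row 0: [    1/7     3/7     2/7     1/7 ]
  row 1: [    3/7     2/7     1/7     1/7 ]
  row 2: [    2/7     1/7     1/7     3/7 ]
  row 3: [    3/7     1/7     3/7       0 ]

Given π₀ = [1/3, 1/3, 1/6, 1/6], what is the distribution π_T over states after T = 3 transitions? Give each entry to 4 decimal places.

π = [0.3076, 0.2692, 0.2400, 0.1832]

t=0: π = [0.3333, 0.3333, 0.1667, 0.1667]
t=1: π = [0.3095, 0.2857, 0.2381, 0.1667]
t=2: π = [0.3061, 0.2721, 0.2347, 0.1871]
t=3: π = [0.3076, 0.2692, 0.2400, 0.1832]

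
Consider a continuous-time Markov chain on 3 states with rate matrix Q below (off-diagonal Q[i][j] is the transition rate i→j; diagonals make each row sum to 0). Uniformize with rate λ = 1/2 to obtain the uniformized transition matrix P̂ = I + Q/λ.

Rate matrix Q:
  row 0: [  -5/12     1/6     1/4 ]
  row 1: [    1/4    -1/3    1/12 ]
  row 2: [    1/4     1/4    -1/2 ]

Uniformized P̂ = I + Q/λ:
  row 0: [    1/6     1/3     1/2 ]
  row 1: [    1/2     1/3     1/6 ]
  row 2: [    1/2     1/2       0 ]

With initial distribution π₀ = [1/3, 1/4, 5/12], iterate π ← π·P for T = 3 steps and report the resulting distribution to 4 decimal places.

t=0: π = [0.3333, 0.2500, 0.4167]
t=1: π = [0.3889, 0.4028, 0.2083]
t=2: π = [0.3704, 0.3681, 0.2616]
t=3: π = [0.3765, 0.3769, 0.2465]

π = [0.3765, 0.3769, 0.2465]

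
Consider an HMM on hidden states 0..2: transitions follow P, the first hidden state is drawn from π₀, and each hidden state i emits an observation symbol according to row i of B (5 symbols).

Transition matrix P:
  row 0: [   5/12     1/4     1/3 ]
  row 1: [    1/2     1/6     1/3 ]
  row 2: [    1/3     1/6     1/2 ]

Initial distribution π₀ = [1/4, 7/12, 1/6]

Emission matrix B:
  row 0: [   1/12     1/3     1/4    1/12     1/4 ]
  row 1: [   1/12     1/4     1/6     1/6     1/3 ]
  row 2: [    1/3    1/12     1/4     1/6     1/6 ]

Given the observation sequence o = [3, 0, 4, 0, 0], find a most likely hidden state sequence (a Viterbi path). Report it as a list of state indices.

path = [1, 2, 2, 2, 2]

t=0: δ = [2.083e-02, 9.722e-02, 2.778e-02]  (obs o_0=3)
t=1: δ = [4.051e-03, 1.350e-03, 1.080e-02]  ψ = [1, 1, 1]  (obs o_1=0)
t=2: δ = [9.002e-04, 6.001e-04, 9.002e-04]  ψ = [2, 2, 2]  (obs o_2=4)
t=3: δ = [3.126e-05, 1.875e-05, 1.500e-04]  ψ = [0, 0, 2]  (obs o_3=0)
t=4: δ = [4.168e-06, 2.084e-06, 2.501e-05]  ψ = [2, 2, 2]  (obs o_4=0)
backtrack: best end state = 2; path = [1, 2, 2, 2, 2]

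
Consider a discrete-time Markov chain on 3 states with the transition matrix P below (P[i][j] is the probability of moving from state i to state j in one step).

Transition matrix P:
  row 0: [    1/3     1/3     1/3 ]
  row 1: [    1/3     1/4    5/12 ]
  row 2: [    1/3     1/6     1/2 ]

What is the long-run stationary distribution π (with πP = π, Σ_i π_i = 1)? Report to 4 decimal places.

Balance equations π_j = Σ_i π_i·P[i][j]:
  π_0 = 1/3·π_0 + 1/3·π_1 + 1/3·π_2
  π_1 = 1/3·π_0 + 1/4·π_1 + 1/6·π_2
  normalize: π_0 + π_1 + π_2 = 1
Solving the linear system gives exactly π = [1/3, 8/33, 14/33].

π = [0.3333, 0.2424, 0.4242]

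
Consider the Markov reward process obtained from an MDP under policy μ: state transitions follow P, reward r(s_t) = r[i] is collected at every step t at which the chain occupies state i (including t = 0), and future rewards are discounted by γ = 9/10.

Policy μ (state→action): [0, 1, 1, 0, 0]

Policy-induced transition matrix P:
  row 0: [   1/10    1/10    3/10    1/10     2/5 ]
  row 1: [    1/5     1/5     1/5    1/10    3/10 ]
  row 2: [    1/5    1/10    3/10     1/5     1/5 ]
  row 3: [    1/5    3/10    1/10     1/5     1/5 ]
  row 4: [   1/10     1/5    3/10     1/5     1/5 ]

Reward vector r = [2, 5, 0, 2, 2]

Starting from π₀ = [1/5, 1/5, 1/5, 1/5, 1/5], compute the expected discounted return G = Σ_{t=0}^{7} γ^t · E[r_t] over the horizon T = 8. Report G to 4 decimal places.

t=0: π = [0.2000, 0.2000, 0.2000, 0.2000, 0.2000], E[r] = 2.2000, γ^t·E[r] = 2.200000, running G = 2.200000
t=1: π = [0.1600, 0.1800, 0.2400, 0.1600, 0.2600], E[r] = 2.0600, γ^t·E[r] = 1.854000, running G = 4.054000
t=2: π = [0.1580, 0.1760, 0.2500, 0.1660, 0.2500], E[r] = 2.0280, γ^t·E[r] = 1.642680, running G = 5.696680
t=3: π = [0.1592, 0.1758, 0.2492, 0.1666, 0.2492], E[r] = 2.0290, γ^t·E[r] = 1.479141, running G = 7.175821
t=4: π = [0.1592, 0.1758, 0.2491, 0.1665, 0.2494], E[r] = 2.0293, γ^t·E[r] = 1.331397, running G = 8.507218
t=5: π = [0.1591, 0.1758, 0.2491, 0.1665, 0.2494], E[r] = 2.0292, γ^t·E[r] = 1.198244, running G = 9.705462
t=6: π = [0.1591, 0.1758, 0.2491, 0.1665, 0.2494], E[r] = 2.0292, γ^t·E[r] = 1.078420, running G = 10.783882
t=7: π = [0.1591, 0.1758, 0.2491, 0.1665, 0.2494], E[r] = 2.0292, γ^t·E[r] = 0.970579, running G = 11.754461

G = 11.7545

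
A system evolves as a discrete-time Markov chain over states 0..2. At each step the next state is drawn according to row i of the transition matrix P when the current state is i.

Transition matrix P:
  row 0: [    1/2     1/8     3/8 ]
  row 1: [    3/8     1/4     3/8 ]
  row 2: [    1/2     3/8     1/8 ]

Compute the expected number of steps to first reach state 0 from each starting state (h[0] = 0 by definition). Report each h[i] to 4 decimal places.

First-step conditioning: h[0] = 0; for i ≠ 0, h[i] = 1 + Σ_k P[i][k]·h[k].
  h[1] = 1 + 1/4·h[1] + 3/8·h[2]
  h[2] = 1 + 3/8·h[1] + 1/8·h[2]
Solving the 2×2 linear system over states ≠ 0 gives exactly h = [0, 80/33, 24/11] (h[0] = 0 is the target).

h = [0.0000, 2.4242, 2.1818]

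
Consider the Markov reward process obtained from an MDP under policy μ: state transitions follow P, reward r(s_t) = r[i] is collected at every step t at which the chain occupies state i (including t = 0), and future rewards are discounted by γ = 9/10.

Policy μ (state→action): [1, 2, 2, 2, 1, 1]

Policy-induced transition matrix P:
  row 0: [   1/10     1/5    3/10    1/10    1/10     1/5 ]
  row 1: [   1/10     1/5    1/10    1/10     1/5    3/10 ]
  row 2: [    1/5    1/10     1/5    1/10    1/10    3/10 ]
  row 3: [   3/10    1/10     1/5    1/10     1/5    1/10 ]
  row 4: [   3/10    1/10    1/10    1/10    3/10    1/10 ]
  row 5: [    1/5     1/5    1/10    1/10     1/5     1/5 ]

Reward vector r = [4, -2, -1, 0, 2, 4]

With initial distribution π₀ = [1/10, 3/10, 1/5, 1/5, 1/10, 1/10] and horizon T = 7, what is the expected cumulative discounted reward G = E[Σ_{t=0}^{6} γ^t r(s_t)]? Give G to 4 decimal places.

G = 6.4877

t=0: π = [0.1000, 0.3000, 0.2000, 0.2000, 0.1000, 0.1000], E[r] = 0.2000, γ^t·E[r] = 0.200000, running G = 0.200000
t=1: π = [0.1900, 0.1500, 0.1600, 0.1000, 0.1800, 0.2200], E[r] = 1.5400, γ^t·E[r] = 1.386000, running G = 1.586000
t=2: π = [0.1940, 0.1560, 0.1640, 0.1000, 0.1830, 0.2030], E[r] = 1.4780, γ^t·E[r] = 1.197180, running G = 2.783180
t=3: π = [0.1933, 0.1553, 0.1652, 0.1000, 0.1825, 0.2037], E[r] = 1.4772, γ^t·E[r] = 1.076879, running G = 3.860059
t=4: π = [0.1934, 0.1552, 0.1652, 0.1000, 0.1824, 0.2038], E[r] = 1.4779, γ^t·E[r] = 0.969663, running G = 4.829722
t=5: π = [0.1934, 0.1552, 0.1652, 0.1000, 0.1824, 0.2038], E[r] = 1.4778, γ^t·E[r] = 0.872627, running G = 5.702349
t=6: π = [0.1934, 0.1552, 0.1652, 0.1000, 0.1824, 0.2038], E[r] = 1.4778, γ^t·E[r] = 0.785369, running G = 6.487718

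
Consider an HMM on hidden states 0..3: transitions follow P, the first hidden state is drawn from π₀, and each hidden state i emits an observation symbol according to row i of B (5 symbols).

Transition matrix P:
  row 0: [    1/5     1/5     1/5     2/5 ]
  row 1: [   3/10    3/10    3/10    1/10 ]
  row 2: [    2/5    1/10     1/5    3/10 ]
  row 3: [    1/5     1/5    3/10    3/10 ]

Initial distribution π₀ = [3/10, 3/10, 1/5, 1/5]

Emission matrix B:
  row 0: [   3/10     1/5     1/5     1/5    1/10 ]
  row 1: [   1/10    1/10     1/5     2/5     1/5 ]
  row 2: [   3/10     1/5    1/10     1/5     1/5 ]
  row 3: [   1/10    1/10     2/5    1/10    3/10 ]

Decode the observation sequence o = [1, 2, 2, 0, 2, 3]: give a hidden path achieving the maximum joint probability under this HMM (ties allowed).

t=0: δ = [6.000e-02, 3.000e-02, 4.000e-02, 2.000e-02]  (obs o_0=1)
t=1: δ = [3.200e-03, 2.400e-03, 1.200e-03, 9.600e-03]  ψ = [2, 0, 0, 0]  (obs o_1=2)
t=2: δ = [3.840e-04, 3.840e-04, 2.880e-04, 1.152e-03]  ψ = [3, 3, 3, 3]  (obs o_2=2)
t=3: δ = [6.912e-05, 2.304e-05, 1.037e-04, 3.456e-05]  ψ = [3, 3, 3, 3]  (obs o_3=0)
t=4: δ = [8.294e-06, 2.765e-06, 2.074e-06, 1.244e-05]  ψ = [2, 0, 2, 2]  (obs o_4=2)
t=5: δ = [4.977e-07, 9.953e-07, 7.465e-07, 3.732e-07]  ψ = [3, 3, 3, 3]  (obs o_5=3)
backtrack: best end state = 1; path = [0, 3, 3, 2, 3, 1]

path = [0, 3, 3, 2, 3, 1]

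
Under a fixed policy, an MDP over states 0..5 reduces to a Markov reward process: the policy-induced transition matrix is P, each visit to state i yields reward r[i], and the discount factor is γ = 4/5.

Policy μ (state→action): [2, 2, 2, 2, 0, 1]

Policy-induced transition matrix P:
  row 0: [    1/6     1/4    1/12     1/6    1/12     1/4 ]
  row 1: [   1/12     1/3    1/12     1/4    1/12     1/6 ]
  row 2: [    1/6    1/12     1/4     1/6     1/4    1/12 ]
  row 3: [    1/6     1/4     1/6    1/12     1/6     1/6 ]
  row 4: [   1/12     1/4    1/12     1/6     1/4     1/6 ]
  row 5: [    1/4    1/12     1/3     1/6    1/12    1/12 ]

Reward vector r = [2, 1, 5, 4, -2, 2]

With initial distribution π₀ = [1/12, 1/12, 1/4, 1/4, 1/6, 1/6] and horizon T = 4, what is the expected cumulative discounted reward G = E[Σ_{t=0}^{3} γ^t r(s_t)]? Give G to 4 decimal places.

t=0: π = [0.0833, 0.0833, 0.2500, 0.2500, 0.1667, 0.1667], E[r] = 2.5000, γ^t·E[r] = 2.500000, running G = 2.500000
t=1: π = [0.1597, 0.1875, 0.1875, 0.1528, 0.1736, 0.1389], E[r] = 1.9861, γ^t·E[r] = 1.588889, running G = 4.088889
t=2: π = [0.1481, 0.2112, 0.1620, 0.1696, 0.1563, 0.1528], E[r] = 1.9890, γ^t·E[r] = 1.272963, running G = 5.361852
t=3: π = [0.1488, 0.2151, 0.1627, 0.1701, 0.1505, 0.1528], E[r] = 2.0111, γ^t·E[r] = 1.029679, running G = 6.391531

G = 6.3915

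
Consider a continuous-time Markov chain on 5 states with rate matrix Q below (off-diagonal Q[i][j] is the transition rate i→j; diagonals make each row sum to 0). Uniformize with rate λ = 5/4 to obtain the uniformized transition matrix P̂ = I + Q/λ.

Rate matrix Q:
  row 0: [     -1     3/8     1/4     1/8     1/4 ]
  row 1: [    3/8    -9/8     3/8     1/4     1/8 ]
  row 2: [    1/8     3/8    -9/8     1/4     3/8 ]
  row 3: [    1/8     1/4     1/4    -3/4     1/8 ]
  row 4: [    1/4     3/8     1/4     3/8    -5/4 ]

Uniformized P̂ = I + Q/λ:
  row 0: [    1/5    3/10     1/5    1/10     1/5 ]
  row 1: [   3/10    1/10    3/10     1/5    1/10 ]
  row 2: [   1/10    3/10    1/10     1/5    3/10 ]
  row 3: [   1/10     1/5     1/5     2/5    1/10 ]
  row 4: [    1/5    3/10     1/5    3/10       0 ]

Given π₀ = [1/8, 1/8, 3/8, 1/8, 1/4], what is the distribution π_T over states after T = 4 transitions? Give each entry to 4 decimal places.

π = [0.1785, 0.2295, 0.2029, 0.2459, 0.1433]

t=0: π = [0.1250, 0.1250, 0.3750, 0.1250, 0.2500]
t=1: π = [0.1625, 0.2625, 0.1750, 0.2375, 0.1625]
t=2: π = [0.1850, 0.2238, 0.2088, 0.2475, 0.1350]
t=3: π = [0.1768, 0.2305, 0.2015, 0.2445, 0.1468]
t=4: π = [0.1785, 0.2295, 0.2029, 0.2459, 0.1433]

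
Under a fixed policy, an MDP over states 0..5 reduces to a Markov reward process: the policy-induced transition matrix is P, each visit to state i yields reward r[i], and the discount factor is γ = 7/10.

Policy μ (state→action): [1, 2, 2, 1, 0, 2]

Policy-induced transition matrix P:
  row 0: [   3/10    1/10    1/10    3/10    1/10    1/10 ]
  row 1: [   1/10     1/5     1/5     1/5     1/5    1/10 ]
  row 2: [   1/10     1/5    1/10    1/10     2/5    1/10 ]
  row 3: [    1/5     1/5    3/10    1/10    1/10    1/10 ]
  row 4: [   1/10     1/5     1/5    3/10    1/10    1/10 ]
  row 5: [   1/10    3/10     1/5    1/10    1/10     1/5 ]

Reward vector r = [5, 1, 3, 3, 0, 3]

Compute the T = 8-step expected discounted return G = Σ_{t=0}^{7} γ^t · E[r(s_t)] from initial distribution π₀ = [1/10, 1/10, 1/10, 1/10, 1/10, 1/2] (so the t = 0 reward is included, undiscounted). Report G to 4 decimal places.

t=0: π = [0.1000, 0.1000, 0.1000, 0.1000, 0.1000, 0.5000], E[r] = 2.7000, γ^t·E[r] = 2.700000, running G = 2.700000
t=1: π = [0.1300, 0.2400, 0.1900, 0.1500, 0.1400, 0.1500], E[r] = 2.3600, γ^t·E[r] = 1.652000, running G = 4.352000
t=2: π = [0.1410, 0.2020, 0.1830, 0.1780, 0.1810, 0.1150], E[r] = 2.3350, γ^t·E[r] = 1.144150, running G = 5.496150
t=3: π = [0.1460, 0.1974, 0.1854, 0.1846, 0.1751, 0.1115], E[r] = 2.3719, γ^t·E[r] = 0.813562, running G = 6.309712
t=4: π = [0.1477, 0.1966, 0.1853, 0.1840, 0.1754, 0.1112], E[r] = 2.3761, γ^t·E[r] = 0.570511, running G = 6.880223
t=5: π = [0.1479, 0.1963, 0.1851, 0.1843, 0.1753, 0.1111], E[r] = 2.3774, γ^t·E[r] = 0.399570, running G = 7.279793
t=6: π = [0.1480, 0.1963, 0.1851, 0.1843, 0.1752, 0.1111], E[r] = 2.3779, γ^t·E[r] = 0.279757, running G = 7.559550
t=7: π = [0.1480, 0.1963, 0.1851, 0.1843, 0.1752, 0.1111], E[r] = 2.3779, γ^t·E[r] = 0.195833, running G = 7.755383

G = 7.7554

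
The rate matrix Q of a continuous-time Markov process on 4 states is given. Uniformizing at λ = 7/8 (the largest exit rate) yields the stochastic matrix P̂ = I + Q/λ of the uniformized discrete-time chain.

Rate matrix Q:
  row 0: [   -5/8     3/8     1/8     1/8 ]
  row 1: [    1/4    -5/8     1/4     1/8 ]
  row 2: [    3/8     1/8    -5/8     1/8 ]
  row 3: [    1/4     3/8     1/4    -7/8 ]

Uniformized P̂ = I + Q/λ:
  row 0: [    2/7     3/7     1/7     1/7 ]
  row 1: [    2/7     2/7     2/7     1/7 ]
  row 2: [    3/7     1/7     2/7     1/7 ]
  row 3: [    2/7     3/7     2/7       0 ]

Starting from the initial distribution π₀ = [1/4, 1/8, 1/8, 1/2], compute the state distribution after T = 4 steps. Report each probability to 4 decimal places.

π = [0.3200, 0.3149, 0.2400, 0.1252]

t=0: π = [0.2500, 0.1250, 0.1250, 0.5000]
t=1: π = [0.3036, 0.3750, 0.2500, 0.0714]
t=2: π = [0.3214, 0.3036, 0.2423, 0.1327]
t=3: π = [0.3203, 0.3160, 0.2398, 0.1239]
t=4: π = [0.3200, 0.3149, 0.2400, 0.1252]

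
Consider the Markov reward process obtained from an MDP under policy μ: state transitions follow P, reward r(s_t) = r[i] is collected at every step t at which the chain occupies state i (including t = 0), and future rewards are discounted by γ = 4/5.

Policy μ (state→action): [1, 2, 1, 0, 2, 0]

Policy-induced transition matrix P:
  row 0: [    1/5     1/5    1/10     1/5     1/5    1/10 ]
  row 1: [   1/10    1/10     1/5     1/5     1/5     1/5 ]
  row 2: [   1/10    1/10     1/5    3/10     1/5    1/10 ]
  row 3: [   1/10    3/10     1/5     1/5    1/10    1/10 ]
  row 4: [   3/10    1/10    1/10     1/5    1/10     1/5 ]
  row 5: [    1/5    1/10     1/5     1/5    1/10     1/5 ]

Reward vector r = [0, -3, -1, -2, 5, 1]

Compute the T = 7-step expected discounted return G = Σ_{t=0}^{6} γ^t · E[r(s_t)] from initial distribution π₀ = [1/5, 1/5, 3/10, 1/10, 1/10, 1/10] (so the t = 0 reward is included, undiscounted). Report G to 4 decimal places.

G = -0.9712

t=0: π = [0.2000, 0.2000, 0.3000, 0.1000, 0.1000, 0.1000], E[r] = -0.5000, γ^t·E[r] = -0.500000, running G = -0.500000
t=1: π = [0.1500, 0.1400, 0.1700, 0.2300, 0.1700, 0.1400], E[r] = -0.0600, γ^t·E[r] = -0.048000, running G = -0.548000
t=2: π = [0.1630, 0.1610, 0.1680, 0.2170, 0.1460, 0.1450], E[r] = -0.2100, γ^t·E[r] = -0.134400, running G = -0.682400
t=3: π = [0.1600, 0.1597, 0.1691, 0.2168, 0.1492, 0.1452], E[r] = -0.1906, γ^t·E[r] = -0.097587, running G = -0.779987
t=4: π = [0.1604, 0.1594, 0.1691, 0.2169, 0.1489, 0.1454], E[r] = -0.1912, γ^t·E[r] = -0.078303, running G = -0.858290
t=5: π = [0.1604, 0.1594, 0.1691, 0.2169, 0.1489, 0.1454], E[r] = -0.1914, γ^t·E[r] = -0.062712, running G = -0.921002
t=6: π = [0.1603, 0.1594, 0.1691, 0.2169, 0.1489, 0.1454], E[r] = -0.1914, γ^t·E[r] = -0.050162, running G = -0.971164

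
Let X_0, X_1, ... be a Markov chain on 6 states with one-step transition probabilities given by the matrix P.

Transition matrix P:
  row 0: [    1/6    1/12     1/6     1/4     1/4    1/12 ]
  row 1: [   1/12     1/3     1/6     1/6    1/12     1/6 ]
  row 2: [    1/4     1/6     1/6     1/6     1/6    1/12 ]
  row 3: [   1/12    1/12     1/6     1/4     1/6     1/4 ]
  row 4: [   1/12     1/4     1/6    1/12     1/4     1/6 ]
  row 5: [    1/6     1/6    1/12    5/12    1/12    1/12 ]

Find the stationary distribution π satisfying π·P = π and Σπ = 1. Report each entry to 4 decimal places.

π = [0.1325, 0.1812, 0.1543, 0.2195, 0.1639, 0.1487]

Balance equations π_j = Σ_i π_i·P[i][j]:
  π_0 = 1/6·π_0 + 1/12·π_1 + 1/4·π_2 + 1/12·π_3 + 1/12·π_4 + 1/6·π_5
  π_1 = 1/12·π_0 + 1/3·π_1 + 1/6·π_2 + 1/12·π_3 + 1/4·π_4 + 1/6·π_5
  π_2 = 1/6·π_0 + 1/6·π_1 + 1/6·π_2 + 1/6·π_3 + 1/6·π_4 + 1/12·π_5
  π_3 = 1/4·π_0 + 1/6·π_1 + 1/6·π_2 + 1/4·π_3 + 1/12·π_4 + 5/12·π_5
  π_4 = 1/4·π_0 + 1/12·π_1 + 1/6·π_2 + 1/6·π_3 + 1/4·π_4 + 1/12·π_5
  normalize: π_0 + π_1 + π_2 + π_3 + π_4 + π_5 = 1
Solving the linear system gives exactly π = [12341/93157, 16879/93157, 14372/93157, 20449/93157, 15266/93157, 13850/93157].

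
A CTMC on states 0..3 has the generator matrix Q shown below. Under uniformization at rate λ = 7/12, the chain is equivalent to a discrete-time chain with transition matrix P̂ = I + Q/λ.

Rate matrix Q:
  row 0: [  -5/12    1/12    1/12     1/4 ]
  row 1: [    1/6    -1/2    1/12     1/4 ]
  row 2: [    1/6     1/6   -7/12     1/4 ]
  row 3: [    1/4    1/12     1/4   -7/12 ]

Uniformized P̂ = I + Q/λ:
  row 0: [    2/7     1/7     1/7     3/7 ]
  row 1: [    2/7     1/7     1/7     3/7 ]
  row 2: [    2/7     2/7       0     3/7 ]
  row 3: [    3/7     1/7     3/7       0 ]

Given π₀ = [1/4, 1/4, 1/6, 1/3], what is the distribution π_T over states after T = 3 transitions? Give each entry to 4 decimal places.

π = [0.3294, 0.1706, 0.2026, 0.2974]

t=0: π = [0.2500, 0.2500, 0.1667, 0.3333]
t=1: π = [0.3333, 0.1667, 0.2143, 0.2857]
t=2: π = [0.3265, 0.1735, 0.1939, 0.3061]
t=3: π = [0.3294, 0.1706, 0.2026, 0.2974]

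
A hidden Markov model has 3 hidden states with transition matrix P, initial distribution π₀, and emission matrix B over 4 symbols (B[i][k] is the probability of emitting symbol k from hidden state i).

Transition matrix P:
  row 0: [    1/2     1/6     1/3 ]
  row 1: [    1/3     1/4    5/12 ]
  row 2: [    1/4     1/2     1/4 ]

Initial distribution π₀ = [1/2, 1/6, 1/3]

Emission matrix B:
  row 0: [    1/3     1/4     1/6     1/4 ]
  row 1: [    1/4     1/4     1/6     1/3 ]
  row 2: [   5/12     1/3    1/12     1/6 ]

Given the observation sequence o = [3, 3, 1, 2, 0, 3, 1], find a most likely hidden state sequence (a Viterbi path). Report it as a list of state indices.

path = [0, 0, 2, 1, 2, 1, 2]

t=0: δ = [1.250e-01, 5.556e-02, 5.556e-02]  (obs o_0=3)
t=1: δ = [1.562e-02, 9.259e-03, 6.944e-03]  ψ = [0, 2, 0]  (obs o_1=3)
t=2: δ = [1.953e-03, 8.681e-04, 1.736e-03]  ψ = [0, 2, 0]  (obs o_2=1)
t=3: δ = [1.628e-04, 1.447e-04, 5.425e-05]  ψ = [0, 2, 0]  (obs o_3=2)
t=4: δ = [2.713e-05, 9.042e-06, 2.512e-05]  ψ = [0, 1, 1]  (obs o_4=0)
t=5: δ = [3.391e-06, 4.186e-06, 1.507e-06]  ψ = [0, 2, 0]  (obs o_5=3)
t=6: δ = [4.239e-07, 2.616e-07, 5.814e-07]  ψ = [0, 1, 1]  (obs o_6=1)
backtrack: best end state = 2; path = [0, 0, 2, 1, 2, 1, 2]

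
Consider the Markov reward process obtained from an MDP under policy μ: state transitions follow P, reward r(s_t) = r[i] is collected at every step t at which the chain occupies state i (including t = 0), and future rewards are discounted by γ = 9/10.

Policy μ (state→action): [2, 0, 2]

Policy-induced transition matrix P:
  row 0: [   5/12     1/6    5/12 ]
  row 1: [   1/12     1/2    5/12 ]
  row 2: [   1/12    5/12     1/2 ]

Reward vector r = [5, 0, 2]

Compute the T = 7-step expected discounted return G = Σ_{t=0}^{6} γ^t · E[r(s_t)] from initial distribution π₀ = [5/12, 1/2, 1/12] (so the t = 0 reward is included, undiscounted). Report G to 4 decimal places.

G = 9.2837

t=0: π = [0.4167, 0.5000, 0.0833], E[r] = 2.2500, γ^t·E[r] = 2.250000, running G = 2.250000
t=1: π = [0.2222, 0.3542, 0.4236], E[r] = 1.9583, γ^t·E[r] = 1.762500, running G = 4.012500
t=2: π = [0.1574, 0.3906, 0.4520], E[r] = 1.6910, γ^t·E[r] = 1.369688, running G = 5.382188
t=3: π = [0.1358, 0.4099, 0.4543], E[r] = 1.5877, γ^t·E[r] = 1.157414, running G = 6.539602
t=4: π = [0.1286, 0.4169, 0.4545], E[r] = 1.5521, γ^t·E[r] = 1.018306, running G = 7.557908
t=5: π = [0.1262, 0.4193, 0.4545], E[r] = 1.5401, γ^t·E[r] = 0.909407, running G = 8.467315
t=6: π = [0.1254, 0.4201, 0.4545], E[r] = 1.5361, γ^t·E[r] = 0.816342, running G = 9.283657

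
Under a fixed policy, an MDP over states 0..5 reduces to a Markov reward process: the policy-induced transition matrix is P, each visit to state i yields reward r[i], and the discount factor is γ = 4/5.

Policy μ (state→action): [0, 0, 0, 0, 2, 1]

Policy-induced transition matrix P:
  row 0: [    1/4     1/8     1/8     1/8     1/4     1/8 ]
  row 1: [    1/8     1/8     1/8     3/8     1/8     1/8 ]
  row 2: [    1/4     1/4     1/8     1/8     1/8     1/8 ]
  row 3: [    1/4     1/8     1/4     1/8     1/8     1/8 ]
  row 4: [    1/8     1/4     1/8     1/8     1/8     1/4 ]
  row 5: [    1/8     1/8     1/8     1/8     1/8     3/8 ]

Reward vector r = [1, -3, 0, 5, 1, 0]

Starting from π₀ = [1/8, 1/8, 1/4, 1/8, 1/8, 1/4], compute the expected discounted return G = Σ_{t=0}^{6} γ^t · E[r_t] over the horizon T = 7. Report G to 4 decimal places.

t=0: π = [0.1250, 0.1250, 0.2500, 0.1250, 0.1250, 0.2500], E[r] = 0.5000, γ^t·E[r] = 0.500000, running G = 0.500000
t=1: π = [0.1875, 0.1719, 0.1406, 0.1563, 0.1406, 0.2031], E[r] = 0.5938, γ^t·E[r] = 0.475000, running G = 0.975000
t=2: π = [0.1855, 0.1602, 0.1445, 0.1680, 0.1484, 0.1934], E[r] = 0.6934, γ^t·E[r] = 0.443750, running G = 1.418750
t=3: π = [0.1873, 0.1616, 0.1460, 0.1650, 0.1482, 0.1919], E[r] = 0.6758, γ^t·E[r] = 0.346000, running G = 1.764750
t=4: π = [0.1873, 0.1618, 0.1456, 0.1654, 0.1484, 0.1915], E[r] = 0.6774, γ^t·E[r] = 0.277463, running G = 2.042213
t=5: π = [0.1873, 0.1618, 0.1457, 0.1654, 0.1484, 0.1914], E[r] = 0.6777, γ^t·E[r] = 0.222054, running G = 2.264266
t=6: π = [0.1873, 0.1618, 0.1457, 0.1654, 0.1484, 0.1914], E[r] = 0.6776, γ^t·E[r] = 0.177635, running G = 2.441901

G = 2.4419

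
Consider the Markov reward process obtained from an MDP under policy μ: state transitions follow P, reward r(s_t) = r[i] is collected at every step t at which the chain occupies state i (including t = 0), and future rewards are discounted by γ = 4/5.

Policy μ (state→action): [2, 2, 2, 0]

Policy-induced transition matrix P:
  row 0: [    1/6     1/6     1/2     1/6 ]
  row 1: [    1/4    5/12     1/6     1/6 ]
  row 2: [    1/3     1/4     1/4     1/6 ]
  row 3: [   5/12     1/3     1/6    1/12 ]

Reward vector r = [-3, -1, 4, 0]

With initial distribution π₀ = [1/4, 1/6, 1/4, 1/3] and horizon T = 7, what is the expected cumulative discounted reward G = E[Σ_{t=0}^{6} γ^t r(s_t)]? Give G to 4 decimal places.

G = 0.0492

t=0: π = [0.2500, 0.1667, 0.2500, 0.3333], E[r] = 0.0833, γ^t·E[r] = 0.083333, running G = 0.083333
t=1: π = [0.3056, 0.2847, 0.2708, 0.1389], E[r] = -0.1181, γ^t·E[r] = -0.094444, running G = -0.011111
t=2: π = [0.2703, 0.2836, 0.2911, 0.1551], E[r] = 0.0700, γ^t·E[r] = 0.044815, running G = 0.033704
t=3: π = [0.2776, 0.2877, 0.2810, 0.1537], E[r] = 0.0036, γ^t·E[r] = 0.001852, running G = 0.035556
t=4: π = [0.2759, 0.2876, 0.2826, 0.1539], E[r] = 0.0151, γ^t·E[r] = 0.006184, running G = 0.041740
t=5: π = [0.2762, 0.2878, 0.2822, 0.1538], E[r] = 0.0124, γ^t·E[r] = 0.004057, running G = 0.045797
t=6: π = [0.2761, 0.2878, 0.2822, 0.1538], E[r] = 0.0128, γ^t·E[r] = 0.003359, running G = 0.049156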